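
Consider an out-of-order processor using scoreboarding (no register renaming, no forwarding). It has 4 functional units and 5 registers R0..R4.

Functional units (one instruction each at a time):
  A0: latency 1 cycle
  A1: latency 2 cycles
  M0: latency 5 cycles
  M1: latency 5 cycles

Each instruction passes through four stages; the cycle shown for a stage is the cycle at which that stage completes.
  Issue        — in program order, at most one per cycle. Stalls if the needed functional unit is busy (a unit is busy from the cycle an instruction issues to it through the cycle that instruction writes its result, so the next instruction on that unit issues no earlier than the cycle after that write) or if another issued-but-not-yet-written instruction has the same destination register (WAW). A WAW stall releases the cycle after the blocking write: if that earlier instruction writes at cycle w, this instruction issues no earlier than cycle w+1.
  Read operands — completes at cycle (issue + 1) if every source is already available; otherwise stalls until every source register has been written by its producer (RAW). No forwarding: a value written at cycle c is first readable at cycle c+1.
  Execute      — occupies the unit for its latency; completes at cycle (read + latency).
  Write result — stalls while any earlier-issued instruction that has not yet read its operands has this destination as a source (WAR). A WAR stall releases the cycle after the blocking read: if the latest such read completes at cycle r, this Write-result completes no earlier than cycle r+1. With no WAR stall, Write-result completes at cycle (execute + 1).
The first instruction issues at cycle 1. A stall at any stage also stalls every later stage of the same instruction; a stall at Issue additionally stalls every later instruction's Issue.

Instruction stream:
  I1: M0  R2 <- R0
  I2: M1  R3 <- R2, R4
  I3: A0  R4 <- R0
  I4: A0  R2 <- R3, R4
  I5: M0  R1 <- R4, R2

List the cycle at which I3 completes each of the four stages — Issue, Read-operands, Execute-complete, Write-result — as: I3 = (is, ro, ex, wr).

I3 = (3, 4, 5, 10)

[1] issue I1 (M0)
[2] I1 read-ops | issue I2 (M1)
[3] issue I3 (A0)
[4] I3 read-ops
[5] I3 finished on A0
[7] I1 finished on M0
[8] I1→R2
[9] I2 read-ops
[10] I3→R4
[11] issue I4 (A0)
[12] issue I5 (M0)
[14] I2 finished on M1
[15] I2→R3
[16] I4 read-ops
[17] I4 finished on A0
[18] I4→R2
[19] I5 read-ops
[24] I5 finished on M0
[25] I5→R1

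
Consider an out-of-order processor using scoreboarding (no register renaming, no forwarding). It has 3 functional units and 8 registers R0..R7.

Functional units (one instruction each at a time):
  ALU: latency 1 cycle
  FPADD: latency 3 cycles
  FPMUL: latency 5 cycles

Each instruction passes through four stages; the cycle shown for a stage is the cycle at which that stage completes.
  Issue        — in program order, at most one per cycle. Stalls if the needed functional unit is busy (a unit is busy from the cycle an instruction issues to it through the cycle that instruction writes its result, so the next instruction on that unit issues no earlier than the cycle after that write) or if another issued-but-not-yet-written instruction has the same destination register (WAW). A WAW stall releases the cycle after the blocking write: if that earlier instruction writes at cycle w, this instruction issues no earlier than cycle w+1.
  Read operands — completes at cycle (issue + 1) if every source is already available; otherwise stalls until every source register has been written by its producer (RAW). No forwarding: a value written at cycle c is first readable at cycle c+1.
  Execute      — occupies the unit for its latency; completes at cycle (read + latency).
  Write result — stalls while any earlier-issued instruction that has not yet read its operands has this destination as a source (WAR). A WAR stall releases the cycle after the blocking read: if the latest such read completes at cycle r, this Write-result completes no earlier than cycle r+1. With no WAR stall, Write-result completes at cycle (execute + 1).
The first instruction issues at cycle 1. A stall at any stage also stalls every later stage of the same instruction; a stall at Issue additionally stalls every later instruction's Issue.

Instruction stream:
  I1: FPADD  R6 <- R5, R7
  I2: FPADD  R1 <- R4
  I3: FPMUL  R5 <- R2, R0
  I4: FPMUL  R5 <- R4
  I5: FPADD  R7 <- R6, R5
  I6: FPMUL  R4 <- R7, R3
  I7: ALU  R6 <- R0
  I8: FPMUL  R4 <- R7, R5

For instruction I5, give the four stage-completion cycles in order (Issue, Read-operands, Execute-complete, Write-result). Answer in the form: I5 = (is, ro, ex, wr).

I5 = (17, 24, 27, 28)

  I1 | 1 | 2 | 5 | 6
  I2 | 7 | 8 | 11 | 12   struct: FPADD busy until I1 writes@6
  I3 | 8 | 9 | 14 | 15
  I4 | 16 | 17 | 22 | 23   struct: FPMUL busy until I3 writes@15
  I5 | 17 | 24 | 27 | 28   RAW R5: wait I4 write@23
  I6 | 24 | 29 | 34 | 35   struct: FPMUL busy until I4 writes@23 · RAW R7: wait I5 write@28
  I7 | 25 | 26 | 27 | 28
  I8 | 36 | 37 | 42 | 43   struct: FPMUL busy until I6 writes@35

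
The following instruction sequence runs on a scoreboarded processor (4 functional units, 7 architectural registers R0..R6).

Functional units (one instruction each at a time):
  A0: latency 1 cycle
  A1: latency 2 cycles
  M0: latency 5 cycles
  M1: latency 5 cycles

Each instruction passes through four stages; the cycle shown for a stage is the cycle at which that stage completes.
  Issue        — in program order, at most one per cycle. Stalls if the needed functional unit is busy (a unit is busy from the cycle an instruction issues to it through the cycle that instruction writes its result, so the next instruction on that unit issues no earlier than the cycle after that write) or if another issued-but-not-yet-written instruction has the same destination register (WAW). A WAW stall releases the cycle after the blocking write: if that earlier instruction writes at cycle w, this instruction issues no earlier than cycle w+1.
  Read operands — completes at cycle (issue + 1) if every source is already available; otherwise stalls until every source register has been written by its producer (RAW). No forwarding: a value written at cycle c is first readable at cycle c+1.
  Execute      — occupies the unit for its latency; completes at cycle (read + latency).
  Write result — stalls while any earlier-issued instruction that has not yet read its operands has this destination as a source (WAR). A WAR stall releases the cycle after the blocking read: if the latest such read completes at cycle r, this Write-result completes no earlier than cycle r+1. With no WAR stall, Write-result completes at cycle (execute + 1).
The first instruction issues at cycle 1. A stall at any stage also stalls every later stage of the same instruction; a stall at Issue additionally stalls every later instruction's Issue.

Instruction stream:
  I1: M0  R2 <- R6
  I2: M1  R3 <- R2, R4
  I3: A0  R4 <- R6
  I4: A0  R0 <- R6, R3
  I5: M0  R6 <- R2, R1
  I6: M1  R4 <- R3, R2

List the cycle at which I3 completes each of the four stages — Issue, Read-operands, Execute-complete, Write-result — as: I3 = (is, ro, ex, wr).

I3 = (3, 4, 5, 10)

cycle 1: I1→M0
cycle 2: I1 RO · I2→M1
cycle 3: I3→A0
cycle 4: I3 RO
cycle 5: I3 EX
cycle 7: I1 EX
cycle 8: I1 WR R2
cycle 9: I2 RO
cycle 10: I3 WR R4
cycle 11: I4→A0
cycle 12: I5→M0
cycle 13: I5 RO
cycle 14: I2 EX
cycle 15: I2 WR R3
cycle 16: I4 RO · I6→M1
cycle 17: I4 EX · I6 RO
cycle 18: I4 WR R0 · I5 EX
cycle 19: I5 WR R6
cycle 22: I6 EX
cycle 23: I6 WR R4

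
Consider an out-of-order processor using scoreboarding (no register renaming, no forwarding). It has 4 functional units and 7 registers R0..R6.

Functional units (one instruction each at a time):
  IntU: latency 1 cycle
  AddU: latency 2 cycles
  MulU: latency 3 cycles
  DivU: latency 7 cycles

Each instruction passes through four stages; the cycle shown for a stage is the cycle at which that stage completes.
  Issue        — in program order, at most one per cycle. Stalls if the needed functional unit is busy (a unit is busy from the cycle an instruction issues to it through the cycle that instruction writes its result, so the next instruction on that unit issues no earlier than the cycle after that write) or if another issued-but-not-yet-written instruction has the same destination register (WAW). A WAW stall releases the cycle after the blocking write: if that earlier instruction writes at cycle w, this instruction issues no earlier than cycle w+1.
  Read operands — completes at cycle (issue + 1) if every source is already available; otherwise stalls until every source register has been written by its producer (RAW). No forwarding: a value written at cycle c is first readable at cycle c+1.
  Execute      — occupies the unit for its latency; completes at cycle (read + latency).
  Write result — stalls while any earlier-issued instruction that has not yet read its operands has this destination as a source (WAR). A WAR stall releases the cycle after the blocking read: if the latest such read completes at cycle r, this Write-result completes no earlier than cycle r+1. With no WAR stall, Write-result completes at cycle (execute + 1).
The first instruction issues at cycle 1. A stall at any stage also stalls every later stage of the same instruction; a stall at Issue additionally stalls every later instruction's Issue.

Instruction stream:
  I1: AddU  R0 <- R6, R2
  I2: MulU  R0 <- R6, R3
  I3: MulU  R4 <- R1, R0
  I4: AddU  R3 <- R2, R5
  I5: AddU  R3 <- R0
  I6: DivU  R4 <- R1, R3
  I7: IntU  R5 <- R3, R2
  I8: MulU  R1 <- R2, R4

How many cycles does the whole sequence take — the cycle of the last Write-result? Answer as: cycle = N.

[1] I1 issues→AddU
[2] I1 reads
[4] I1 exec-done
[5] I1 writes R0
[6] I2 issues→MulU
[7] I2 reads
[10] I2 exec-done
[11] I2 writes R0
[12] I3 issues→MulU
[13] I3 reads | I4 issues→AddU
[14] I4 reads
[16] I3 exec-done | I4 exec-done
[17] I3 writes R4 | I4 writes R3
[18] I5 issues→AddU
[19] I5 reads | I6 issues→DivU
[20] I7 issues→IntU
[21] I5 exec-done | I8 issues→MulU
[22] I5 writes R3
[23] I6 reads | I7 reads
[24] I7 exec-done
[25] I7 writes R5
[30] I6 exec-done
[31] I6 writes R4
[32] I8 reads
[35] I8 exec-done
[36] I8 writes R1

cycle = 36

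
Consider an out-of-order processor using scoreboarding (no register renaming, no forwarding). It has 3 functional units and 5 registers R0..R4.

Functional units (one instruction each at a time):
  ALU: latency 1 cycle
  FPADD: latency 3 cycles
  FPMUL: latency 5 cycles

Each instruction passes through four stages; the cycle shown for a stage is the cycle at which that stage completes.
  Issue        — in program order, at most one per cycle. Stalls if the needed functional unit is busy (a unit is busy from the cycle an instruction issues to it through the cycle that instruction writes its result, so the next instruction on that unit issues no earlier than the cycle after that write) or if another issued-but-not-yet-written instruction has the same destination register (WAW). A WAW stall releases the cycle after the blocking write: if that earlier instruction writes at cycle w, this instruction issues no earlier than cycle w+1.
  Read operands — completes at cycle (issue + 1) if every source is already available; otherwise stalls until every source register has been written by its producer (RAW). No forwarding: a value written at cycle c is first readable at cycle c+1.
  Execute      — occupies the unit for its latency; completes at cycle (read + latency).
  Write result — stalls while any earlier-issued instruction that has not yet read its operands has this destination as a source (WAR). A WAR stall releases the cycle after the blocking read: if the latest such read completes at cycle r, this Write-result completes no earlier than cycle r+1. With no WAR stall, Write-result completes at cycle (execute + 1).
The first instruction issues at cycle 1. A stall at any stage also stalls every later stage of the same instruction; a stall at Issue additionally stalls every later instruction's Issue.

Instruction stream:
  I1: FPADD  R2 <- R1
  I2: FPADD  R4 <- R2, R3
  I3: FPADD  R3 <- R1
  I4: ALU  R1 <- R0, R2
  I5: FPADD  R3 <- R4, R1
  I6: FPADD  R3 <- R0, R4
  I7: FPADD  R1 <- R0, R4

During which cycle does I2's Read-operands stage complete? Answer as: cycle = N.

cycle = 8

t=1  issue I1 (FPADD)
t=2  I1 read-ops
t=5  I1 finished on FPADD
t=6  I1→R2
t=7  issue I2 (FPADD)
t=8  I2 read-ops
t=11  I2 finished on FPADD
t=12  I2→R4
t=13  issue I3 (FPADD)
t=14  I3 read-ops | issue I4 (ALU)
t=15  I4 read-ops
t=16  I4 finished on ALU
t=17  I3 finished on FPADD | I4→R1
t=18  I3→R3
t=19  issue I5 (FPADD)
t=20  I5 read-ops
t=23  I5 finished on FPADD
t=24  I5→R3
t=25  issue I6 (FPADD)
t=26  I6 read-ops
t=29  I6 finished on FPADD
t=30  I6→R3
t=31  issue I7 (FPADD)
t=32  I7 read-ops
t=35  I7 finished on FPADD
t=36  I7→R1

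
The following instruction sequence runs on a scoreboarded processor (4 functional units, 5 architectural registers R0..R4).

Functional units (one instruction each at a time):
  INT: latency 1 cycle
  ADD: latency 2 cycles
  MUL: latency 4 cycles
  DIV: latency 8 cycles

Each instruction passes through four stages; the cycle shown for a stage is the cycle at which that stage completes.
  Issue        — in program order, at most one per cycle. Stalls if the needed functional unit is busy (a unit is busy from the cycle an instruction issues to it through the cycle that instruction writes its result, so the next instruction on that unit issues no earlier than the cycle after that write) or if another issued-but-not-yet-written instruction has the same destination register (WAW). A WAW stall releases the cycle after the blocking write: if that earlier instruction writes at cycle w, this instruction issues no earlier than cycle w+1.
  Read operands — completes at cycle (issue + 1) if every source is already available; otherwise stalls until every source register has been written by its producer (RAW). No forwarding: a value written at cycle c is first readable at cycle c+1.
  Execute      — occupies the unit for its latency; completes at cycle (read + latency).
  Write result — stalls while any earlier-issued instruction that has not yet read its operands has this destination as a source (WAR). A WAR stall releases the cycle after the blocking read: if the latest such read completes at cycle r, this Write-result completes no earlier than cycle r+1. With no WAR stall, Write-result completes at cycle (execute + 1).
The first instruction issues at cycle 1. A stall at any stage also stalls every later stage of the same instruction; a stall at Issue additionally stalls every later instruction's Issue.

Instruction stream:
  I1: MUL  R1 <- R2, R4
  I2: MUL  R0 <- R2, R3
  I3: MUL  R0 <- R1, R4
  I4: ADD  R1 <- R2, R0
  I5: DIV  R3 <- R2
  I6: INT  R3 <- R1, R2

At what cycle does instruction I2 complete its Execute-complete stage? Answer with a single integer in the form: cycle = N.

[I1] 1/2/6/7
[I2] 8/9/13/14  (struct: MUL busy until I1 writes@7)
[I3] 15/16/20/21  (struct: MUL busy until I2 writes@14)
[I4] 16/22/24/25  (RAW R0: wait I3 write@21)
[I5] 17/18/26/27
[I6] 28/29/30/31  (WAW R3: wait I5 write@27)

cycle = 13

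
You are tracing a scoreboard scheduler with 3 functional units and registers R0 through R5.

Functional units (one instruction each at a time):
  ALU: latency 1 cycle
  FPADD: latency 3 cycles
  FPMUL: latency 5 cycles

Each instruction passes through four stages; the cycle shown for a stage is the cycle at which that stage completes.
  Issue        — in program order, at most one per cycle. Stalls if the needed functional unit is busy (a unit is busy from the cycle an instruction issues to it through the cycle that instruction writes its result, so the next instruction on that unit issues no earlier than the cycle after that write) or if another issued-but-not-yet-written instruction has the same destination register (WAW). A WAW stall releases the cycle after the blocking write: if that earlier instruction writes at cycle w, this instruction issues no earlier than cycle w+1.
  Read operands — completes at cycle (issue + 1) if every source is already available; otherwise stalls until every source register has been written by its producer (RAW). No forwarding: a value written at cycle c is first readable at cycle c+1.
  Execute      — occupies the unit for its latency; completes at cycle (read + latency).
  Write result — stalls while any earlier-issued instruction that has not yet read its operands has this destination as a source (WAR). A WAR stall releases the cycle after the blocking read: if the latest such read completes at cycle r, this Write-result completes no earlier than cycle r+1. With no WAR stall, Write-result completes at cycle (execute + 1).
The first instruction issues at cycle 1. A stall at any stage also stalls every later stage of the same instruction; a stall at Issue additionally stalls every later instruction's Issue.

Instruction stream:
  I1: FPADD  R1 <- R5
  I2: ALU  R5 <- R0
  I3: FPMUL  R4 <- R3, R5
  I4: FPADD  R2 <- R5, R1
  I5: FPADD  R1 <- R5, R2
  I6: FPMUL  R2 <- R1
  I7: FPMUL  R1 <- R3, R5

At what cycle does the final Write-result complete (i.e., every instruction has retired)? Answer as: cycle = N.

cycle = 33

cycle 1: issue I1 (FPADD)
cycle 2: I1 read-ops; issue I2 (ALU)
cycle 3: I2 read-ops; issue I3 (FPMUL)
cycle 4: I2 finished on ALU
cycle 5: I1 finished on FPADD; I2→R5
cycle 6: I1→R1; I3 read-ops
cycle 7: issue I4 (FPADD)
cycle 8: I4 read-ops
cycle 11: I3 finished on FPMUL; I4 finished on FPADD
cycle 12: I3→R4; I4→R2
cycle 13: issue I5 (FPADD)
cycle 14: I5 read-ops; issue I6 (FPMUL)
cycle 17: I5 finished on FPADD
cycle 18: I5→R1
cycle 19: I6 read-ops
cycle 24: I6 finished on FPMUL
cycle 25: I6→R2
cycle 26: issue I7 (FPMUL)
cycle 27: I7 read-ops
cycle 32: I7 finished on FPMUL
cycle 33: I7→R1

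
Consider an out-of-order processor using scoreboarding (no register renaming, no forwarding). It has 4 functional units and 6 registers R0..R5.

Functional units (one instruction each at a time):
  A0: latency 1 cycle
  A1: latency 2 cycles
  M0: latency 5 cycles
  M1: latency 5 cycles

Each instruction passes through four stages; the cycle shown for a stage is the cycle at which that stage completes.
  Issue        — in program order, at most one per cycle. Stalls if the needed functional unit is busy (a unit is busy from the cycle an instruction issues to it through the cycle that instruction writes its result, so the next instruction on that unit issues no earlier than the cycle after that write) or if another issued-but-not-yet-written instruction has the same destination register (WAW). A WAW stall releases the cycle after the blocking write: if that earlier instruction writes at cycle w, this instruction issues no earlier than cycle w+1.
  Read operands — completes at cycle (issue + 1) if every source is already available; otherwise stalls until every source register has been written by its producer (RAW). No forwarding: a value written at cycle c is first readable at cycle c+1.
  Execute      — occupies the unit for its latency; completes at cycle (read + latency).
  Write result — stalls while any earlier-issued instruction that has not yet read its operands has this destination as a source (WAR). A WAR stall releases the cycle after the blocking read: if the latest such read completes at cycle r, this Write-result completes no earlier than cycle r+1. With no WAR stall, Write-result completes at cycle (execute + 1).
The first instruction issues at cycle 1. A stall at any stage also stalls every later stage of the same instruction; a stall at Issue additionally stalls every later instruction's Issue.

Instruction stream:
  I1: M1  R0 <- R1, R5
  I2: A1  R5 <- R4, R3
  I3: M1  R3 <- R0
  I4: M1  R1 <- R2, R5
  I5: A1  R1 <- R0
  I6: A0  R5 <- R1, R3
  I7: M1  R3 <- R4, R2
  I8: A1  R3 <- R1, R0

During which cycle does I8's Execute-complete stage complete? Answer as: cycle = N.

t=1  issue I1 (M1)
t=2  I1 read-ops, issue I2 (A1)
t=3  I2 read-ops
t=5  I2 finished on A1
t=6  I2→R5
t=7  I1 finished on M1
t=8  I1→R0
t=9  issue I3 (M1)
t=10  I3 read-ops
t=15  I3 finished on M1
t=16  I3→R3
t=17  issue I4 (M1)
t=18  I4 read-ops
t=23  I4 finished on M1
t=24  I4→R1
t=25  issue I5 (A1)
t=26  I5 read-ops, issue I6 (A0)
t=27  issue I7 (M1)
t=28  I5 finished on A1, I7 read-ops
t=29  I5→R1
t=30  I6 read-ops
t=31  I6 finished on A0
t=32  I6→R5
t=33  I7 finished on M1
t=34  I7→R3
t=35  issue I8 (A1)
t=36  I8 read-ops
t=38  I8 finished on A1
t=39  I8→R3

cycle = 38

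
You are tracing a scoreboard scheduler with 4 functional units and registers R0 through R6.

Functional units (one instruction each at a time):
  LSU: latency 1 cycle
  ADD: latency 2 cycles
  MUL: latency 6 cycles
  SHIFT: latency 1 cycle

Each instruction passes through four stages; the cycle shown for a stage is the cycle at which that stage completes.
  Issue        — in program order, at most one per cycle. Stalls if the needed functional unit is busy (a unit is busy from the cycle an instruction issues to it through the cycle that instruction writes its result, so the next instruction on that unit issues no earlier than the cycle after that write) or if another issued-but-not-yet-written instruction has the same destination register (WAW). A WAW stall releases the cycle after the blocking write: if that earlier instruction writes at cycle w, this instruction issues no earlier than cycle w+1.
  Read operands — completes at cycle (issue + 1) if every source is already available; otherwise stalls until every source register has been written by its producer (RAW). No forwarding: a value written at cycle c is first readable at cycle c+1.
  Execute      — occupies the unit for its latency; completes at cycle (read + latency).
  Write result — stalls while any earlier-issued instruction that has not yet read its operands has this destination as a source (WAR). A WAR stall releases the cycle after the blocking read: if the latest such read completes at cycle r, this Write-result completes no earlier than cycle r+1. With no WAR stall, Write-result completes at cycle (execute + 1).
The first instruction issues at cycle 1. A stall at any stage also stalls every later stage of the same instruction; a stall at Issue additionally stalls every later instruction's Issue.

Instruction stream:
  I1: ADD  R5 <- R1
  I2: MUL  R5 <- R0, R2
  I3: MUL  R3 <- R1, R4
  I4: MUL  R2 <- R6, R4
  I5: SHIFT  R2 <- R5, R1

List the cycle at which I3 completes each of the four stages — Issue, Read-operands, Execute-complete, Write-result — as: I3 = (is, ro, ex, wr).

cycle 1: I1 dispatched to ADD
cycle 2: I1 operands ready
cycle 4: I1 complete
cycle 5: R5←I1
cycle 6: I2 dispatched to MUL
cycle 7: I2 operands ready
cycle 13: I2 complete
cycle 14: R5←I2
cycle 15: I3 dispatched to MUL
cycle 16: I3 operands ready
cycle 22: I3 complete
cycle 23: R3←I3
cycle 24: I4 dispatched to MUL
cycle 25: I4 operands ready
cycle 31: I4 complete
cycle 32: R2←I4
cycle 33: I5 dispatched to SHIFT
cycle 34: I5 operands ready
cycle 35: I5 complete
cycle 36: R2←I5

I3 = (15, 16, 22, 23)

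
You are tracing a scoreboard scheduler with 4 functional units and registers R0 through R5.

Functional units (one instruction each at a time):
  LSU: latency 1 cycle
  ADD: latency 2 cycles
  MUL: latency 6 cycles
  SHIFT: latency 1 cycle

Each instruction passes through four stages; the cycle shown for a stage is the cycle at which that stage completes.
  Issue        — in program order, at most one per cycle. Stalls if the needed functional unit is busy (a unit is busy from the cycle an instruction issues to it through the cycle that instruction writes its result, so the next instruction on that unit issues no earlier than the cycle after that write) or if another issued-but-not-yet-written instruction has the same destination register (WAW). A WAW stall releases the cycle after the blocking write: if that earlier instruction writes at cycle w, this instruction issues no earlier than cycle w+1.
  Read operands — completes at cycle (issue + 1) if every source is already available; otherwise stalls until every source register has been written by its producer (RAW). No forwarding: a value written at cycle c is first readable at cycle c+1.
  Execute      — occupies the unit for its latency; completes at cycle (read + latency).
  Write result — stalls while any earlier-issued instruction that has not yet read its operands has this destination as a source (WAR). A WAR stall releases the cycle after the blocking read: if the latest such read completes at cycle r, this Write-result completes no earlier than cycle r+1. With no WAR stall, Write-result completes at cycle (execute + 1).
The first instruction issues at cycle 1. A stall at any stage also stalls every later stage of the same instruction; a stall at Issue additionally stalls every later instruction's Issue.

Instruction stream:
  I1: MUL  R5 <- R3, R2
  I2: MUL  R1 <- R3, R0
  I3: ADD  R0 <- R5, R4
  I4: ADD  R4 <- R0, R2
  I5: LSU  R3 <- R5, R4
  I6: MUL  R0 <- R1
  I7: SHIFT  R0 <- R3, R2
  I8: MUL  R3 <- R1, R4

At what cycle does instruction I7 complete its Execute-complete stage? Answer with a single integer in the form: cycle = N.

cycle = 30

cycle 1: I1 dispatched to MUL
cycle 2: I1 operands ready
cycle 8: I1 complete
cycle 9: R5←I1
cycle 10: I2 dispatched to MUL
cycle 11: I2 operands ready | I3 dispatched to ADD
cycle 12: I3 operands ready
cycle 14: I3 complete
cycle 15: R0←I3
cycle 16: I4 dispatched to ADD
cycle 17: I2 complete | I4 operands ready | I5 dispatched to LSU
cycle 18: R1←I2
cycle 19: I4 complete | I6 dispatched to MUL
cycle 20: R4←I4 | I6 operands ready
cycle 21: I5 operands ready
cycle 22: I5 complete
cycle 23: R3←I5
cycle 26: I6 complete
cycle 27: R0←I6
cycle 28: I7 dispatched to SHIFT
cycle 29: I7 operands ready | I8 dispatched to MUL
cycle 30: I7 complete | I8 operands ready
cycle 31: R0←I7
cycle 36: I8 complete
cycle 37: R3←I8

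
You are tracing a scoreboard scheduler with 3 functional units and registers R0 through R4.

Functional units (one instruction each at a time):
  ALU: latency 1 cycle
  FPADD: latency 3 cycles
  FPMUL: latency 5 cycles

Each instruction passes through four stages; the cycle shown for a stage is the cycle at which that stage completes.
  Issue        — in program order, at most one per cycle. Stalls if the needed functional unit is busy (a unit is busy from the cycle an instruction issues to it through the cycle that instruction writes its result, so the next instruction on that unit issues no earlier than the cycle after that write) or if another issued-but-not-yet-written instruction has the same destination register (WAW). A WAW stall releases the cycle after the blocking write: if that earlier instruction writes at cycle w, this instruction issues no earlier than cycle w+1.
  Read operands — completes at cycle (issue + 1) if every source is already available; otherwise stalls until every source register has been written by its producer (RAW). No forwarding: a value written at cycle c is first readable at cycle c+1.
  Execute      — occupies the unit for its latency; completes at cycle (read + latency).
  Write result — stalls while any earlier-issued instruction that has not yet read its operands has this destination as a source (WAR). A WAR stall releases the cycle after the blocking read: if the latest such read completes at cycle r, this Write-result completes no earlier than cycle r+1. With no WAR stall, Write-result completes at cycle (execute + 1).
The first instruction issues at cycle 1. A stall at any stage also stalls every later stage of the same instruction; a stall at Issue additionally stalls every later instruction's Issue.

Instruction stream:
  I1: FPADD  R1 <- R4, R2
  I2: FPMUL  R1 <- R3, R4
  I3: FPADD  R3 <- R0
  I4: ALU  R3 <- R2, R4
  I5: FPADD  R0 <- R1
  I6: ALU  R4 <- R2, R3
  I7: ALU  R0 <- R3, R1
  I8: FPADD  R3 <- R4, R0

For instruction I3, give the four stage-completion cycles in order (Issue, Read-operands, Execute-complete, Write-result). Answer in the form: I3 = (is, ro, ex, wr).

I3 = (8, 9, 12, 13)

I1  is:1  ro:2  ex:5  wr:6
I2  is:7  ro:8  ex:13  wr:14  — WAW R1: wait I1 write@6
I3  is:8  ro:9  ex:12  wr:13
I4  is:14  ro:15  ex:16  wr:17  — WAW R3: wait I3 write@13
I5  is:15  ro:16  ex:19  wr:20
I6  is:18  ro:19  ex:20  wr:21  — struct: ALU busy until I4 writes@17
I7  is:22  ro:23  ex:24  wr:25  — struct: ALU busy until I6 writes@21
I8  is:23  ro:26  ex:29  wr:30  — RAW R0: wait I7 write@25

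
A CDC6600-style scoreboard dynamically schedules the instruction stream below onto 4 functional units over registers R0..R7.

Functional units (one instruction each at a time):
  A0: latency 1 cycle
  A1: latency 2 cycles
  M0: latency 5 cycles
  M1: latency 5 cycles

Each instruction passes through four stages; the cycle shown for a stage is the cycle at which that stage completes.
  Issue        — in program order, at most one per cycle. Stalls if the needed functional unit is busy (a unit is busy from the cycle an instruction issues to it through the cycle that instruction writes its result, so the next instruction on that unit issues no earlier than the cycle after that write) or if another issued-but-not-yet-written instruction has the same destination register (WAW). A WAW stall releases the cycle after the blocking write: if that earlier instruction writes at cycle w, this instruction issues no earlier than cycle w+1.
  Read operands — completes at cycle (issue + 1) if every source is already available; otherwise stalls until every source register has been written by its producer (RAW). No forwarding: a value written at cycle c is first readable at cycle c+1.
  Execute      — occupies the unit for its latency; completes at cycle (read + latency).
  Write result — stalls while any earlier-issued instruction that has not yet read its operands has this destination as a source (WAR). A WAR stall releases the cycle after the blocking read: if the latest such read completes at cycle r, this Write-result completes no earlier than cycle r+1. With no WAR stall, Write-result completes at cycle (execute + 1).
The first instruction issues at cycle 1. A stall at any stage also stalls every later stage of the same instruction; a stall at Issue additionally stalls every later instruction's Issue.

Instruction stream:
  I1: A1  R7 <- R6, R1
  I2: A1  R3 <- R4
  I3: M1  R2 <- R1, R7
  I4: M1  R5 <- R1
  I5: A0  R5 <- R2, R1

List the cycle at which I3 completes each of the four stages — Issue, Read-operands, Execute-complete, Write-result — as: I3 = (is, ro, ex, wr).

I3 = (7, 8, 13, 14)

cycle 1: I1 issues→A1
cycle 2: I1 reads
cycle 4: I1 exec-done
cycle 5: I1 writes R7
cycle 6: I2 issues→A1
cycle 7: I2 reads, I3 issues→M1
cycle 8: I3 reads
cycle 9: I2 exec-done
cycle 10: I2 writes R3
cycle 13: I3 exec-done
cycle 14: I3 writes R2
cycle 15: I4 issues→M1
cycle 16: I4 reads
cycle 21: I4 exec-done
cycle 22: I4 writes R5
cycle 23: I5 issues→A0
cycle 24: I5 reads
cycle 25: I5 exec-done
cycle 26: I5 writes R5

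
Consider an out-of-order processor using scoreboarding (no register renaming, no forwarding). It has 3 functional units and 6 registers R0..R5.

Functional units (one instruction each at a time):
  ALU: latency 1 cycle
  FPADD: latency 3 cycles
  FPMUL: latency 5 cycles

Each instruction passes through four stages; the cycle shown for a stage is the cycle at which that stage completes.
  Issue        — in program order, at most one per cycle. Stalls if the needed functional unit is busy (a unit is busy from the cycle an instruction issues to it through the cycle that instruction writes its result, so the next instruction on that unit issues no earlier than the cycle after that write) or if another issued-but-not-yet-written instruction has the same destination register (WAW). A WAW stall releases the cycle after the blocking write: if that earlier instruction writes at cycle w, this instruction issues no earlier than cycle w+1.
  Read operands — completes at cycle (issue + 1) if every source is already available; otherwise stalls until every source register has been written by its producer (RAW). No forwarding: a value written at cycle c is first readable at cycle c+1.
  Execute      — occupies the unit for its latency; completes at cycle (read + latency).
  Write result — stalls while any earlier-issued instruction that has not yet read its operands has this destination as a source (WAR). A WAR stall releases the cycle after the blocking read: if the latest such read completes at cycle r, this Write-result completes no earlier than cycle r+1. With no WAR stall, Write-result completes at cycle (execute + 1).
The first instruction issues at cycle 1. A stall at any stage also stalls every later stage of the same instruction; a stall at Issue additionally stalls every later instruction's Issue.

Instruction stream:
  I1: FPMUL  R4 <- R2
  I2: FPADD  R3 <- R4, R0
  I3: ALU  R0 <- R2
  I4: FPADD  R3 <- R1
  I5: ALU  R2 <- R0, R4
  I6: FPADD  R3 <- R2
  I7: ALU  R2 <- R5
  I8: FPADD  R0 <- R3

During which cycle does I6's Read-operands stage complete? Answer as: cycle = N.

I1: IS=1 RO=2 EX=7 WR=8
I2: IS=2 RO=9 EX=12 WR=13  [RAW R4: wait I1 write@8]
I3: IS=3 RO=4 EX=5 WR=10  [WAR R0: wait I2 read@9]
I4: IS=14 RO=15 EX=18 WR=19  [struct: FPADD busy until I2 writes@13]
I5: IS=15 RO=16 EX=17 WR=18
I6: IS=20 RO=21 EX=24 WR=25  [struct: FPADD busy until I4 writes@19]
I7: IS=21 RO=22 EX=23 WR=24
I8: IS=26 RO=27 EX=30 WR=31  [struct: FPADD busy until I6 writes@25]

cycle = 21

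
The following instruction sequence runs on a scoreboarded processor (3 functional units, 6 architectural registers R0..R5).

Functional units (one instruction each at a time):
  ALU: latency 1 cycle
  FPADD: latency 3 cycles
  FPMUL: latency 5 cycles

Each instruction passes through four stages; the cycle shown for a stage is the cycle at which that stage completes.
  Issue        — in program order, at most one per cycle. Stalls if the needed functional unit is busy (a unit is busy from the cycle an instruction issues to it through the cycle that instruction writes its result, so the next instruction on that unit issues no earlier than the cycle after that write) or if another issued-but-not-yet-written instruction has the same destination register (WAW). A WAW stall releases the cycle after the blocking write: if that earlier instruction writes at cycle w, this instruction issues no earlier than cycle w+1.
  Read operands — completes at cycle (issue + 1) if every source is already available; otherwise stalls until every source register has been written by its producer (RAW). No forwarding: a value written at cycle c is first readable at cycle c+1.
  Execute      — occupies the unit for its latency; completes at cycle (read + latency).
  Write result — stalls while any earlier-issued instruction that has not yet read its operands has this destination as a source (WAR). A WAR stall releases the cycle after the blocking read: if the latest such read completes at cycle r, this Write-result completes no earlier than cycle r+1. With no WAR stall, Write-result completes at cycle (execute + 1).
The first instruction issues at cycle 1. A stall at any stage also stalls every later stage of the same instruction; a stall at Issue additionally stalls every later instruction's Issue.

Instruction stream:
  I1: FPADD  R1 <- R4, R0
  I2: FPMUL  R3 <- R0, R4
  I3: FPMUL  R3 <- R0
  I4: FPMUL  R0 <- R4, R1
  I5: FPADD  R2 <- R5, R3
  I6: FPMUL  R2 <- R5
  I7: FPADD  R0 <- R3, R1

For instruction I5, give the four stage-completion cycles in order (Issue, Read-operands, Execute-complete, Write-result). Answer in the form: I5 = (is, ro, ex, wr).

I5 = (19, 20, 23, 24)

t=1  I1 dispatched to FPADD
t=2  I1 operands ready, I2 dispatched to FPMUL
t=3  I2 operands ready
t=5  I1 complete
t=6  R1←I1
t=8  I2 complete
t=9  R3←I2
t=10  I3 dispatched to FPMUL
t=11  I3 operands ready
t=16  I3 complete
t=17  R3←I3
t=18  I4 dispatched to FPMUL
t=19  I4 operands ready, I5 dispatched to FPADD
t=20  I5 operands ready
t=23  I5 complete
t=24  I4 complete, R2←I5
t=25  R0←I4
t=26  I6 dispatched to FPMUL
t=27  I6 operands ready, I7 dispatched to FPADD
t=28  I7 operands ready
t=31  I7 complete
t=32  I6 complete, R0←I7
t=33  R2←I6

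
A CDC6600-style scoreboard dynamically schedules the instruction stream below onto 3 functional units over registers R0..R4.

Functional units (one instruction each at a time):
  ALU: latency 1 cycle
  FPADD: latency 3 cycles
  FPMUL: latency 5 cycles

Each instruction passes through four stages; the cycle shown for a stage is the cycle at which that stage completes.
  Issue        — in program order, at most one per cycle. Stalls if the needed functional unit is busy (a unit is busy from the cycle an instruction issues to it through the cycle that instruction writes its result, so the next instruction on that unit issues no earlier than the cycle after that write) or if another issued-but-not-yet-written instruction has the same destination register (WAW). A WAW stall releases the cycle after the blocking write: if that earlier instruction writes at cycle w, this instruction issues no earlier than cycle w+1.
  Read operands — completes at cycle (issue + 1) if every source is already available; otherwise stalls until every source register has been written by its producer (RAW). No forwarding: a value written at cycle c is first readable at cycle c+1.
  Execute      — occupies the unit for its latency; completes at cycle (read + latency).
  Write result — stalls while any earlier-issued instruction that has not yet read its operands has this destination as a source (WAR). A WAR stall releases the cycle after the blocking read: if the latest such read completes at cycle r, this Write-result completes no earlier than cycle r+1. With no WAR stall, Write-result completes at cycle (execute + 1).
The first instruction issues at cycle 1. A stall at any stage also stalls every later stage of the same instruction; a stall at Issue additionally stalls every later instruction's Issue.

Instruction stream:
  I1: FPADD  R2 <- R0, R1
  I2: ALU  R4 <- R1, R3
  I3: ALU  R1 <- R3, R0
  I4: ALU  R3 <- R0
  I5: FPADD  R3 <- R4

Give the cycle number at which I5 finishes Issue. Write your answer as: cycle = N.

cycle = 14

c1: I1 issues→FPADD
c2: I1 reads · I2 issues→ALU
c3: I2 reads
c4: I2 exec-done
c5: I1 exec-done · I2 writes R4
c6: I1 writes R2 · I3 issues→ALU
c7: I3 reads
c8: I3 exec-done
c9: I3 writes R1
c10: I4 issues→ALU
c11: I4 reads
c12: I4 exec-done
c13: I4 writes R3
c14: I5 issues→FPADD
c15: I5 reads
c18: I5 exec-done
c19: I5 writes R3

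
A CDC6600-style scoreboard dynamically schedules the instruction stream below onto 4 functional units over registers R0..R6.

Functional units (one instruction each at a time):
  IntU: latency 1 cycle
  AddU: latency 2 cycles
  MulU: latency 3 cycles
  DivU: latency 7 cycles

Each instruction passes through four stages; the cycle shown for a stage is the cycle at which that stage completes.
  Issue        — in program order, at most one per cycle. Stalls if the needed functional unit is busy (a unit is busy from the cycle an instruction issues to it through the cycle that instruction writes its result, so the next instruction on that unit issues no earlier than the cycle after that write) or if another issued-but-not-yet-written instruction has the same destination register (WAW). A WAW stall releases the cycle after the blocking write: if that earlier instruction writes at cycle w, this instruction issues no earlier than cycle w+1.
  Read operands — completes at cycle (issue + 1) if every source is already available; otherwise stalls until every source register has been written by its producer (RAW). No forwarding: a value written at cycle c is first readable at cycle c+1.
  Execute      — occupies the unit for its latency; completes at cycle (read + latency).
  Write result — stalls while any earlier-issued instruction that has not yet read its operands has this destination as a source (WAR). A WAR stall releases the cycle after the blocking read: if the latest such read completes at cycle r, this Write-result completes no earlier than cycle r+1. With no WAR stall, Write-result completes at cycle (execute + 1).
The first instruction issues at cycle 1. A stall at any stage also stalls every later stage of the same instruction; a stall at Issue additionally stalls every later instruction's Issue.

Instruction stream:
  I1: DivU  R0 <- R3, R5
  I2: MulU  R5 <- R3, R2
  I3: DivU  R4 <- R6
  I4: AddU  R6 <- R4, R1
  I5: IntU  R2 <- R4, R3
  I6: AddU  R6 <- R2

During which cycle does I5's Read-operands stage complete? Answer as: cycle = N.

cycle = 21

I1 -> (1, 2, 9, 10)
I2 -> (2, 3, 6, 7)
I3 -> (11, 12, 19, 20)  // struct: DivU busy until I1 writes@10
I4 -> (12, 21, 23, 24)  // RAW R4: wait I3 write@20
I5 -> (13, 21, 22, 23)  // RAW R4: wait I3 write@20
I6 -> (25, 26, 28, 29)  // struct: AddU busy until I4 writes@24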